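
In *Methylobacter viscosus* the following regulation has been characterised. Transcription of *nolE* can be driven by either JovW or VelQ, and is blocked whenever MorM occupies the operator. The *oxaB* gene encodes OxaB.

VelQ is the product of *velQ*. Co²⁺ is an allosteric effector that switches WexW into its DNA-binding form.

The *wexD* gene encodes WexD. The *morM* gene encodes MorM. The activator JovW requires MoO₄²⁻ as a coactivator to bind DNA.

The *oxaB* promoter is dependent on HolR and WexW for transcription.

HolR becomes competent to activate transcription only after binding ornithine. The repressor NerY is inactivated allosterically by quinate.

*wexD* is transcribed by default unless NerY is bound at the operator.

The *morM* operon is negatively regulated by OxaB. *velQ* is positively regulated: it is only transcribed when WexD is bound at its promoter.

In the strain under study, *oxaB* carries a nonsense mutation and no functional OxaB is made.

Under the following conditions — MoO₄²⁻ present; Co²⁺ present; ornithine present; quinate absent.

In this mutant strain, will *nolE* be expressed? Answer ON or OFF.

OFF

MoO₄²⁻ is present, so JovW is active.
Quinate is absent, so NerY is active.
With repressor NerY bound, *wexD* is not transcribed.
So WexD is not produced.
Required activator WexD is absent, so *velQ* is not transcribed.
So VelQ is not produced.
OxaB is non-functional in this strain, so it has no effect.
With no repressor bound, *morM* is transcribed.
So MorM is produced and active.
With repressor MorM bound, *nolE* is not transcribed.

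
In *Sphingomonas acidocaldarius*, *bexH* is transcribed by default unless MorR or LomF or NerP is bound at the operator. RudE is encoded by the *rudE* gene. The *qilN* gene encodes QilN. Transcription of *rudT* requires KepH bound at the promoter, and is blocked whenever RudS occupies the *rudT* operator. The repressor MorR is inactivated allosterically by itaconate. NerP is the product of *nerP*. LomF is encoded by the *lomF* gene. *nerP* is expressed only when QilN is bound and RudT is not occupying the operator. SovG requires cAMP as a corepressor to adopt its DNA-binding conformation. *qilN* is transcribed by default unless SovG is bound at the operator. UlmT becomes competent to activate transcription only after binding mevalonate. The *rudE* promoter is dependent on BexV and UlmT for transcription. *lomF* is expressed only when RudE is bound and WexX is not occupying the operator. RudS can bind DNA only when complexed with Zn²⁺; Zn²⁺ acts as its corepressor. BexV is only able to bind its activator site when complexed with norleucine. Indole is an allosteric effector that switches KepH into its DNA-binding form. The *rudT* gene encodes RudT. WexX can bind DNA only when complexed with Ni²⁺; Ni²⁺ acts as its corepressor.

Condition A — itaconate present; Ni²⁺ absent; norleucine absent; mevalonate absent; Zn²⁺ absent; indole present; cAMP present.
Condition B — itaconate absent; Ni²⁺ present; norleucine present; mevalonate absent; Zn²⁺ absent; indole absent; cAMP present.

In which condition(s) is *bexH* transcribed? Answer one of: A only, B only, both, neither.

A only

Condition A:
Itaconate is present, so MorR is inactive.
Ni²⁺ is absent, so WexX is inactive.
Norleucine is absent, so BexV is inactive.
Mevalonate is absent, so UlmT is inactive.
Required activator BexV is absent, so *rudE* is not transcribed.
So RudE is not produced.
Required activator RudE is absent, so *lomF* is not transcribed.
So LomF is not produced.
Zn²⁺ is absent, so RudS is inactive.
Indole is present, so KepH is active.
No repressor is bound and KepH is active, so *rudT* is transcribed.
So RudT is produced and active.
cAMP is present, so SovG is active.
With repressor SovG bound, *qilN* is not transcribed.
So QilN is not produced.
With repressor RudT bound, *nerP* is not transcribed.
So NerP is not produced.
With no repressor bound, *bexH* is transcribed.
→ *bexH* is ON in A.
Condition B:
Itaconate is absent, so MorR is active.
Ni²⁺ is present, so WexX is active.
Norleucine is present, so BexV is active.
Mevalonate is absent, so UlmT is inactive.
Required activator UlmT is absent, so *rudE* is not transcribed.
So RudE is not produced.
With repressor WexX bound, *lomF* is not transcribed.
So LomF is not produced.
Zn²⁺ is absent, so RudS is inactive.
Indole is absent, so KepH is inactive.
Required activator KepH is absent, so *rudT* is not transcribed.
So RudT is not produced.
cAMP is present, so SovG is active.
With repressor SovG bound, *qilN* is not transcribed.
So QilN is not produced.
Required activator QilN is absent, so *nerP* is not transcribed.
So NerP is not produced.
With repressor MorR bound, *bexH* is not transcribed.
→ *bexH* is OFF in B.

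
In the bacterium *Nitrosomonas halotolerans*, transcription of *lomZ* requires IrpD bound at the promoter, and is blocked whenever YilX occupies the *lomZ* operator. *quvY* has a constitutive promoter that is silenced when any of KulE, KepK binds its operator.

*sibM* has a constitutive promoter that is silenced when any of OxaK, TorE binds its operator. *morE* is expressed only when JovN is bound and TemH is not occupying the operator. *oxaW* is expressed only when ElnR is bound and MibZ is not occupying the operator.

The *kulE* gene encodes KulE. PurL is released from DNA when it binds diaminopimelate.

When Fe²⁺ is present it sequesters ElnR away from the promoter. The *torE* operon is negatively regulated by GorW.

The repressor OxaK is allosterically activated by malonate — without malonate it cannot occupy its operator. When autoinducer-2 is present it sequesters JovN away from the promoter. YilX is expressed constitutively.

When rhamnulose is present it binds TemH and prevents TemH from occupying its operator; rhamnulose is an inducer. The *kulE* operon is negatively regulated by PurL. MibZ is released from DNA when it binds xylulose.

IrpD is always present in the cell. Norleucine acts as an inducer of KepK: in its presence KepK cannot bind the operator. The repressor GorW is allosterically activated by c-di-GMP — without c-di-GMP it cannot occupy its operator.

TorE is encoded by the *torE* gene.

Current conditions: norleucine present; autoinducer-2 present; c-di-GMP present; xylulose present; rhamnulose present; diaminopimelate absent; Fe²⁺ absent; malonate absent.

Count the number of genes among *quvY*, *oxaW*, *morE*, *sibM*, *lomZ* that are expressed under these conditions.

Diaminopimelate is absent, so PurL is active.
With repressor PurL bound, *kulE* is not transcribed.
So KulE is not produced.
Norleucine is present, so KepK is inactive.
With no repressor bound, *quvY* is transcribed.
→ *quvY* is ON.
Xylulose is present, so MibZ is inactive.
Fe²⁺ is absent, so ElnR is active.
No repressor is bound and ElnR is active, so *oxaW* is transcribed.
→ *oxaW* is ON.
Autoinducer-2 is present, so JovN is inactive.
Rhamnulose is present, so TemH is inactive.
Required activator JovN is absent, so *morE* is not transcribed.
→ *morE* is OFF.
Malonate is absent, so OxaK is inactive.
c-di-GMP is present, so GorW is active.
With repressor GorW bound, *torE* is not transcribed.
So TorE is not produced.
With no repressor bound, *sibM* is transcribed.
→ *sibM* is ON.
IrpD is produced constitutively and is active.
YilX is produced constitutively and is active.
With repressor YilX bound, *lomZ* is not transcribed.
→ *lomZ* is OFF.
3 of the 5 genes are transcribed.

3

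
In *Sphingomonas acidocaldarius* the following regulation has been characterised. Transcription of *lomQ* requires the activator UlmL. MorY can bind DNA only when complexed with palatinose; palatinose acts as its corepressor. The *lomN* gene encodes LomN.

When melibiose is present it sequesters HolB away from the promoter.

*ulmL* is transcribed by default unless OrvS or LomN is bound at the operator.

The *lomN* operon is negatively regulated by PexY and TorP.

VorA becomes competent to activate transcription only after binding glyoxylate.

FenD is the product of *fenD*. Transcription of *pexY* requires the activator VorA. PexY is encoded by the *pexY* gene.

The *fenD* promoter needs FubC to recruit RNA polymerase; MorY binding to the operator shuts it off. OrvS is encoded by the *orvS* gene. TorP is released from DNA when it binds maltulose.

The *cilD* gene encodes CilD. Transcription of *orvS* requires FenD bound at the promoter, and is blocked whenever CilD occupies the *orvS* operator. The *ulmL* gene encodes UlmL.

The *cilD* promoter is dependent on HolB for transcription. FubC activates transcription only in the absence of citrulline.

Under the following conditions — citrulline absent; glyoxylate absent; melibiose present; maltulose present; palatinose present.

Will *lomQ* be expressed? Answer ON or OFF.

OFF

Melibiose is present, so HolB is inactive.
Required activator HolB is absent, so *cilD* is not transcribed.
So CilD is not produced.
Palatinose is present, so MorY is active.
Citrulline is absent, so FubC is active.
With repressor MorY bound, *fenD* is not transcribed.
So FenD is not produced.
Required activator FenD is absent, so *orvS* is not transcribed.
So OrvS is not produced.
Glyoxylate is absent, so VorA is inactive.
Required activator VorA is absent, so *pexY* is not transcribed.
So PexY is not produced.
Maltulose is present, so TorP is inactive.
With no repressor bound, *lomN* is transcribed.
So LomN is produced and active.
With repressor LomN bound, *ulmL* is not transcribed.
So UlmL is not produced.
Required activator UlmL is absent, so *lomQ* is not transcribed.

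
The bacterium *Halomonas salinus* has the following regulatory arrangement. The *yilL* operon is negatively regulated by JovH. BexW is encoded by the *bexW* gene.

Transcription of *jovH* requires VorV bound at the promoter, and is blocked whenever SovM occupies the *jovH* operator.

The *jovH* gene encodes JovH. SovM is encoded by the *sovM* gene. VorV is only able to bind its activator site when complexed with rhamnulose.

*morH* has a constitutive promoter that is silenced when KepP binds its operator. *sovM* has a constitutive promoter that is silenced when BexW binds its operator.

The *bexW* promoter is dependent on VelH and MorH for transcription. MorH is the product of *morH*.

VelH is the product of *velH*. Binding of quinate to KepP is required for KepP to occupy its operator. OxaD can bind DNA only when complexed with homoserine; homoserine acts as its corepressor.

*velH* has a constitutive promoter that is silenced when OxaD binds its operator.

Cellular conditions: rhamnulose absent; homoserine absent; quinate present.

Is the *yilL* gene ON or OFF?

Homoserine is absent, so OxaD is inactive.
With no repressor bound, *velH* is transcribed.
So VelH is produced and active.
Quinate is present, so KepP is active.
With repressor KepP bound, *morH* is not transcribed.
So MorH is not produced.
Required activator MorH is absent, so *bexW* is not transcribed.
So BexW is not produced.
With no repressor bound, *sovM* is transcribed.
So SovM is produced and active.
Rhamnulose is absent, so VorV is inactive.
With repressor SovM bound, *jovH* is not transcribed.
So JovH is not produced.
With no repressor bound, *yilL* is transcribed.

ON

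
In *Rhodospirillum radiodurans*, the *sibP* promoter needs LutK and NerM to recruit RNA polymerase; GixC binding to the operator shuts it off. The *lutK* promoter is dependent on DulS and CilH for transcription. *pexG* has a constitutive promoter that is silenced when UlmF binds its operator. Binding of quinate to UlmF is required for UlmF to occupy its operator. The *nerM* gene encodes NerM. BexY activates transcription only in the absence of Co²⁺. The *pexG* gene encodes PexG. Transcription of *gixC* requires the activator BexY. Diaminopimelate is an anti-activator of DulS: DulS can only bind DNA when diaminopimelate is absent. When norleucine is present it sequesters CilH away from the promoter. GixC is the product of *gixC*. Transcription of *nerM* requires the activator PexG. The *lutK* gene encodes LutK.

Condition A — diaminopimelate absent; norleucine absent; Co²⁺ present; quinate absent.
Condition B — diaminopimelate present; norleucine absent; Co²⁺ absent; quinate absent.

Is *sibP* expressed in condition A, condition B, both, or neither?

A only

Condition A:
Diaminopimelate is absent, so DulS is active.
Norleucine is absent, so CilH is active.
No repressor is bound and DulS and CilH are active, so *lutK* is transcribed.
So LutK is produced and active.
Co²⁺ is present, so BexY is inactive.
Required activator BexY is absent, so *gixC* is not transcribed.
So GixC is not produced.
Quinate is absent, so UlmF is inactive.
With no repressor bound, *pexG* is transcribed.
So PexG is produced and active.
No repressor is bound and PexG is active, so *nerM* is transcribed.
So NerM is produced and active.
No repressor is bound and LutK and NerM are active, so *sibP* is transcribed.
→ *sibP* is ON in A.
Condition B:
Diaminopimelate is present, so DulS is inactive.
Norleucine is absent, so CilH is active.
Required activator DulS is absent, so *lutK* is not transcribed.
So LutK is not produced.
Co²⁺ is absent, so BexY is active.
No repressor is bound and BexY is active, so *gixC* is transcribed.
So GixC is produced and active.
Quinate is absent, so UlmF is inactive.
With no repressor bound, *pexG* is transcribed.
So PexG is produced and active.
No repressor is bound and PexG is active, so *nerM* is transcribed.
So NerM is produced and active.
With repressor GixC bound, *sibP* is not transcribed.
→ *sibP* is OFF in B.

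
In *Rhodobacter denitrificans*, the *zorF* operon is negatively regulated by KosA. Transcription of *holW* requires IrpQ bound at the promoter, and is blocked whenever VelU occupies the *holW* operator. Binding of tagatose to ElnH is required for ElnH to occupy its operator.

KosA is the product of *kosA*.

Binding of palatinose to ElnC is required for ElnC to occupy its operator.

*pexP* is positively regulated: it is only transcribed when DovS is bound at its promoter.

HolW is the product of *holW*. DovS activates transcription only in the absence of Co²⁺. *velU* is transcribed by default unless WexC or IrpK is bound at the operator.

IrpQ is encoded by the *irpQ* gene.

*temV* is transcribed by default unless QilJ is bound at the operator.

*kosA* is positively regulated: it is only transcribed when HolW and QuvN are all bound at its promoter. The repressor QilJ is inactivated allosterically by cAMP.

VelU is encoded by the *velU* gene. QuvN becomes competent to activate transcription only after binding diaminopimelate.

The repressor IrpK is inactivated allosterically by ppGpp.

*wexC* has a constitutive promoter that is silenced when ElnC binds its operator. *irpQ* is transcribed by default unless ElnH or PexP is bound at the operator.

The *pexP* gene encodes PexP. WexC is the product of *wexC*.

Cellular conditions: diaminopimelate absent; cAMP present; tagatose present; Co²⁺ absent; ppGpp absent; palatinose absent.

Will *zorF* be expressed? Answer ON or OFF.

ON

Palatinose is absent, so ElnC is inactive.
With no repressor bound, *wexC* is transcribed.
So WexC is produced and active.
ppGpp is absent, so IrpK is active.
With repressor WexC bound, *velU* is not transcribed.
So VelU is not produced.
Tagatose is present, so ElnH is active.
Co²⁺ is absent, so DovS is active.
No repressor is bound and DovS is active, so *pexP* is transcribed.
So PexP is produced and active.
With repressor ElnH bound, *irpQ* is not transcribed.
So IrpQ is not produced.
Required activator IrpQ is absent, so *holW* is not transcribed.
So HolW is not produced.
Diaminopimelate is absent, so QuvN is inactive.
Required activator HolW is absent, so *kosA* is not transcribed.
So KosA is not produced.
With no repressor bound, *zorF* is transcribed.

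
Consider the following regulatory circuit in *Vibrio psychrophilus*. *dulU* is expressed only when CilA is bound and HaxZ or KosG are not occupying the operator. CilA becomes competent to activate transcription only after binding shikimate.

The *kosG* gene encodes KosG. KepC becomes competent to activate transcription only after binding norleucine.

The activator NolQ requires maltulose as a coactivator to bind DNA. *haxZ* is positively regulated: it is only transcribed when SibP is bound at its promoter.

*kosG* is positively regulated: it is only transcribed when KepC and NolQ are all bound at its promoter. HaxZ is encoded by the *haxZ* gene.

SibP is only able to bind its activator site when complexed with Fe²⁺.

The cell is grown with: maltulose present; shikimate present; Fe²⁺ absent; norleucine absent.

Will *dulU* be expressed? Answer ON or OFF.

Fe²⁺ is absent, so SibP is inactive.
Required activator SibP is absent, so *haxZ* is not transcribed.
So HaxZ is not produced.
Shikimate is present, so CilA is active.
Norleucine is absent, so KepC is inactive.
Maltulose is present, so NolQ is active.
Required activator KepC is absent, so *kosG* is not transcribed.
So KosG is not produced.
No repressor is bound and CilA is active, so *dulU* is transcribed.

ON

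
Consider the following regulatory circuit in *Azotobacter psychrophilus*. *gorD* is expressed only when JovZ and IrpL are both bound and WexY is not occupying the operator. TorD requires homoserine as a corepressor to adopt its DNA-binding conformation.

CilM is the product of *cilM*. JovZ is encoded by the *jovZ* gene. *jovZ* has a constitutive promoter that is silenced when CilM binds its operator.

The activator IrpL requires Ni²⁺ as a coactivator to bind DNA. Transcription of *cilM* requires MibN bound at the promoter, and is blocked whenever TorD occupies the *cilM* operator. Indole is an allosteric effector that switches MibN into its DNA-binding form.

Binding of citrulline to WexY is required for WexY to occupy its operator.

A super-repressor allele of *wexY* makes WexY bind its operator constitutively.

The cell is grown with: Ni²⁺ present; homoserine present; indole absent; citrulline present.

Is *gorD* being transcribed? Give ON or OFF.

Indole is absent, so MibN is inactive.
Homoserine is present, so TorD is active.
With repressor TorD bound, *cilM* is not transcribed.
So CilM is not produced.
With no repressor bound, *jovZ* is transcribed.
So JovZ is produced and active.
Ni²⁺ is present, so IrpL is active.
WexY is constitutively active in this strain.
With repressor WexY bound, *gorD* is not transcribed.

OFF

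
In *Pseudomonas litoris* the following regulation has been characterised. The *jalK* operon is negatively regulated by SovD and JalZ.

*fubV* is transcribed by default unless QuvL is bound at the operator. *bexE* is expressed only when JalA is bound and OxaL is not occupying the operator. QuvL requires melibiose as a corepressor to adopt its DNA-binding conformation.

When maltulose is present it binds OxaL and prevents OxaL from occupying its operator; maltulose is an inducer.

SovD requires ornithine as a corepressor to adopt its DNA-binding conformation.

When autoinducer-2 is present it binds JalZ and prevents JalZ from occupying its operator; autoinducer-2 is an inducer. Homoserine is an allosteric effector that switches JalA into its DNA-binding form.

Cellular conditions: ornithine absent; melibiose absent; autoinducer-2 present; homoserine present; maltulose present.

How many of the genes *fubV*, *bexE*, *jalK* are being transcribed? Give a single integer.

Melibiose is absent, so QuvL is inactive.
With no repressor bound, *fubV* is transcribed.
→ *fubV* is ON.
Maltulose is present, so OxaL is inactive.
Homoserine is present, so JalA is active.
No repressor is bound and JalA is active, so *bexE* is transcribed.
→ *bexE* is ON.
Ornithine is absent, so SovD is inactive.
Autoinducer-2 is present, so JalZ is inactive.
With no repressor bound, *jalK* is transcribed.
→ *jalK* is ON.
3 of the 3 genes are transcribed.

3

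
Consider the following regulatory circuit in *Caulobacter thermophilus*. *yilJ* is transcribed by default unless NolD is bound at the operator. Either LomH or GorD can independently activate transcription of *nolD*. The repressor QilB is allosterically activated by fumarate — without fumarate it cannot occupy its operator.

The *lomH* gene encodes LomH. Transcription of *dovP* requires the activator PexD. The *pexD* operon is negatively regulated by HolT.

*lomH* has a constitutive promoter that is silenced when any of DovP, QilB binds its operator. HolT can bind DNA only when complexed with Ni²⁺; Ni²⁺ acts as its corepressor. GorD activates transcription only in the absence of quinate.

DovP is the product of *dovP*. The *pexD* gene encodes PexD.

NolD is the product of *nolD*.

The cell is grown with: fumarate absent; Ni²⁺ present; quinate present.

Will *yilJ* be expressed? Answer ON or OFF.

Ni²⁺ is present, so HolT is active.
With repressor HolT bound, *pexD* is not transcribed.
So PexD is not produced.
Required activator PexD is absent, so *dovP* is not transcribed.
So DovP is not produced.
Fumarate is absent, so QilB is inactive.
With no repressor bound, *lomH* is transcribed.
So LomH is produced and active.
Quinate is present, so GorD is inactive.
Activator LomH is present, so *nolD* is transcribed.
So NolD is produced and active.
With repressor NolD bound, *yilJ* is not transcribed.

OFF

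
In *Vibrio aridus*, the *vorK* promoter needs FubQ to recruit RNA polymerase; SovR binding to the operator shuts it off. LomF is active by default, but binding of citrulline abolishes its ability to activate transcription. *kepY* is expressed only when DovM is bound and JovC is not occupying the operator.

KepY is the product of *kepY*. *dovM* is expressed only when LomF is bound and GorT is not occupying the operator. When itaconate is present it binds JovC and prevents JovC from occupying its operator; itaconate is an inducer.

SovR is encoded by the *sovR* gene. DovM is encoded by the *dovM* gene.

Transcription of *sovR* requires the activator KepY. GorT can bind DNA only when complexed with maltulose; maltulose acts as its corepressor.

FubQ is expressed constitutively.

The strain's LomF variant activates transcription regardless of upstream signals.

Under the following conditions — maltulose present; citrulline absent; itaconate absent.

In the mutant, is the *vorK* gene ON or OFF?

ON

Maltulose is present, so GorT is active.
LomF is constitutively active in this strain.
With repressor GorT bound, *dovM* is not transcribed.
So DovM is not produced.
Itaconate is absent, so JovC is active.
With repressor JovC bound, *kepY* is not transcribed.
So KepY is not produced.
Required activator KepY is absent, so *sovR* is not transcribed.
So SovR is not produced.
FubQ is produced constitutively and is active.
No repressor is bound and FubQ is active, so *vorK* is transcribed.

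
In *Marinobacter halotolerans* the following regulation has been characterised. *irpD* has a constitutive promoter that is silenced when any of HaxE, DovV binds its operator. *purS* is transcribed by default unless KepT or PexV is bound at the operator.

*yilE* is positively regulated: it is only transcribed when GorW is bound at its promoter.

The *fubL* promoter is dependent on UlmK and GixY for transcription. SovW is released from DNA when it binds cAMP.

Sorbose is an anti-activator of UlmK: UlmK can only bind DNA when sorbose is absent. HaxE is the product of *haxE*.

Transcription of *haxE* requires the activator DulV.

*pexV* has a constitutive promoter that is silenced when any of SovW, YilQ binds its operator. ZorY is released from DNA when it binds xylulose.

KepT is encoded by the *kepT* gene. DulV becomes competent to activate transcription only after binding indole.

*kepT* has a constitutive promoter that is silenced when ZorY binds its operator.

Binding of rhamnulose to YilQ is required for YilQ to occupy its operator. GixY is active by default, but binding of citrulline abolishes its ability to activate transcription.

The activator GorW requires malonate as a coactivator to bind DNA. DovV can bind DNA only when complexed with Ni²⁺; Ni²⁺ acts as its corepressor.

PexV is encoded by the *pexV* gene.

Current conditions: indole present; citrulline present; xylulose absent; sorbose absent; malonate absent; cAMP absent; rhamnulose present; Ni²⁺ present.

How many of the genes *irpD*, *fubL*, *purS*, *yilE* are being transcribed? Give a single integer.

1

Indole is present, so DulV is active.
No repressor is bound and DulV is active, so *haxE* is transcribed.
So HaxE is produced and active.
Ni²⁺ is present, so DovV is active.
With repressor HaxE bound, *irpD* is not transcribed.
→ *irpD* is OFF.
Sorbose is absent, so UlmK is active.
Citrulline is present, so GixY is inactive.
Required activator GixY is absent, so *fubL* is not transcribed.
→ *fubL* is OFF.
Xylulose is absent, so ZorY is active.
With repressor ZorY bound, *kepT* is not transcribed.
So KepT is not produced.
cAMP is absent, so SovW is active.
Rhamnulose is present, so YilQ is active.
With repressor SovW bound, *pexV* is not transcribed.
So PexV is not produced.
With no repressor bound, *purS* is transcribed.
→ *purS* is ON.
Malonate is absent, so GorW is inactive.
Required activator GorW is absent, so *yilE* is not transcribed.
→ *yilE* is OFF.
1 of the 4 genes is transcribed.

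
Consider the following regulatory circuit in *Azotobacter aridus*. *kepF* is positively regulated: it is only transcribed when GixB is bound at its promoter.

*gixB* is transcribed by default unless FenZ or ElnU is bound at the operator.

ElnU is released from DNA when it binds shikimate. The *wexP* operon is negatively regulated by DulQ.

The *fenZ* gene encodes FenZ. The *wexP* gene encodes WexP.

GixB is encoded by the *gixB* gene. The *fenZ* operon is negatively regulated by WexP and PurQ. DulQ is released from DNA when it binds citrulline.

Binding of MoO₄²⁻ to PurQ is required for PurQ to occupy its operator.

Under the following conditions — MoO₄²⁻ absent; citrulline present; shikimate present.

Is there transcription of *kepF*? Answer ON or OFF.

Citrulline is present, so DulQ is inactive.
With no repressor bound, *wexP* is transcribed.
So WexP is produced and active.
MoO₄²⁻ is absent, so PurQ is inactive.
With repressor WexP bound, *fenZ* is not transcribed.
So FenZ is not produced.
Shikimate is present, so ElnU is inactive.
With no repressor bound, *gixB* is transcribed.
So GixB is produced and active.
No repressor is bound and GixB is active, so *kepF* is transcribed.

ON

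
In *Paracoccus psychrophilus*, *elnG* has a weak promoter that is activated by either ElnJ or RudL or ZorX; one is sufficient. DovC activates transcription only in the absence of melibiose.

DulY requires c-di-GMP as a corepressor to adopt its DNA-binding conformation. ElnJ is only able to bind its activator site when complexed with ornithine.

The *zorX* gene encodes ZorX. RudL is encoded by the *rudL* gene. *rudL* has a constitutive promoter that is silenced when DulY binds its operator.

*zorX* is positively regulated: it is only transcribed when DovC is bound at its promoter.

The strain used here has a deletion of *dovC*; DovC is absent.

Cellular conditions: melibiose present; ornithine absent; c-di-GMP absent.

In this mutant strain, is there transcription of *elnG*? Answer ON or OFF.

Ornithine is absent, so ElnJ is inactive.
c-di-GMP is absent, so DulY is inactive.
With no repressor bound, *rudL* is transcribed.
So RudL is produced and active.
DovC is non-functional in this strain, so it has no effect.
Required activator DovC is absent, so *zorX* is not transcribed.
So ZorX is not produced.
Activator RudL is present, so *elnG* is transcribed.

ON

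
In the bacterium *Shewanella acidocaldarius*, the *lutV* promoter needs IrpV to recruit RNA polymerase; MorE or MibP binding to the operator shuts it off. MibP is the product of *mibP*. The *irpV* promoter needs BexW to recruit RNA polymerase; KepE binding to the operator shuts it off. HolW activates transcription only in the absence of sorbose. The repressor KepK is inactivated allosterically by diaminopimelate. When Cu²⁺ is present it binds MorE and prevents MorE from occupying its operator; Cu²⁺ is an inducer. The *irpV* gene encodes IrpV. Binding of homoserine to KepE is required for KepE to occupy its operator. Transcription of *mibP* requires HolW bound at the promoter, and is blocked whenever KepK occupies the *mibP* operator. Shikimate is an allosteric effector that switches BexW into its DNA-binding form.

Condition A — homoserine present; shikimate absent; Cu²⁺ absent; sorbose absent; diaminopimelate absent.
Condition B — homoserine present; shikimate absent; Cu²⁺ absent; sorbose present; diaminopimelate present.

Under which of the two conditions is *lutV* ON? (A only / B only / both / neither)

Condition A:
Homoserine is present, so KepE is active.
Shikimate is absent, so BexW is inactive.
With repressor KepE bound, *irpV* is not transcribed.
So IrpV is not produced.
Cu²⁺ is absent, so MorE is active.
Sorbose is absent, so HolW is active.
Diaminopimelate is absent, so KepK is active.
With repressor KepK bound, *mibP* is not transcribed.
So MibP is not produced.
With repressor MorE bound, *lutV* is not transcribed.
→ *lutV* is OFF in A.
Condition B:
Homoserine is present, so KepE is active.
Shikimate is absent, so BexW is inactive.
With repressor KepE bound, *irpV* is not transcribed.
So IrpV is not produced.
Cu²⁺ is absent, so MorE is active.
Sorbose is present, so HolW is inactive.
Diaminopimelate is present, so KepK is inactive.
Required activator HolW is absent, so *mibP* is not transcribed.
So MibP is not produced.
With repressor MorE bound, *lutV* is not transcribed.
→ *lutV* is OFF in B.

neither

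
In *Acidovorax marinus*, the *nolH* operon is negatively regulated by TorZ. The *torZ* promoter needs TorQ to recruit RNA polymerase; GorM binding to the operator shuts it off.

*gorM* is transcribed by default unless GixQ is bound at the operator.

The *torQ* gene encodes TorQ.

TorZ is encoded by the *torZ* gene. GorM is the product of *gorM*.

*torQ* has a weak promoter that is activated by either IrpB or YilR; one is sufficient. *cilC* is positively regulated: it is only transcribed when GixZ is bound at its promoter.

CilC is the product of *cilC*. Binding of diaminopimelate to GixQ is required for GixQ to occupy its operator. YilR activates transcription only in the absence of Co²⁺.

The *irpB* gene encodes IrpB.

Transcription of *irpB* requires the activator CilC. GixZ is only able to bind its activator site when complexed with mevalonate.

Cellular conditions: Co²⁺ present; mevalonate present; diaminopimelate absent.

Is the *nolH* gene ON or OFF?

ON

Mevalonate is present, so GixZ is active.
No repressor is bound and GixZ is active, so *cilC* is transcribed.
So CilC is produced and active.
No repressor is bound and CilC is active, so *irpB* is transcribed.
So IrpB is produced and active.
Co²⁺ is present, so YilR is inactive.
Activator IrpB is present, so *torQ* is transcribed.
So TorQ is produced and active.
Diaminopimelate is absent, so GixQ is inactive.
With no repressor bound, *gorM* is transcribed.
So GorM is produced and active.
With repressor GorM bound, *torZ* is not transcribed.
So TorZ is not produced.
With no repressor bound, *nolH* is transcribed.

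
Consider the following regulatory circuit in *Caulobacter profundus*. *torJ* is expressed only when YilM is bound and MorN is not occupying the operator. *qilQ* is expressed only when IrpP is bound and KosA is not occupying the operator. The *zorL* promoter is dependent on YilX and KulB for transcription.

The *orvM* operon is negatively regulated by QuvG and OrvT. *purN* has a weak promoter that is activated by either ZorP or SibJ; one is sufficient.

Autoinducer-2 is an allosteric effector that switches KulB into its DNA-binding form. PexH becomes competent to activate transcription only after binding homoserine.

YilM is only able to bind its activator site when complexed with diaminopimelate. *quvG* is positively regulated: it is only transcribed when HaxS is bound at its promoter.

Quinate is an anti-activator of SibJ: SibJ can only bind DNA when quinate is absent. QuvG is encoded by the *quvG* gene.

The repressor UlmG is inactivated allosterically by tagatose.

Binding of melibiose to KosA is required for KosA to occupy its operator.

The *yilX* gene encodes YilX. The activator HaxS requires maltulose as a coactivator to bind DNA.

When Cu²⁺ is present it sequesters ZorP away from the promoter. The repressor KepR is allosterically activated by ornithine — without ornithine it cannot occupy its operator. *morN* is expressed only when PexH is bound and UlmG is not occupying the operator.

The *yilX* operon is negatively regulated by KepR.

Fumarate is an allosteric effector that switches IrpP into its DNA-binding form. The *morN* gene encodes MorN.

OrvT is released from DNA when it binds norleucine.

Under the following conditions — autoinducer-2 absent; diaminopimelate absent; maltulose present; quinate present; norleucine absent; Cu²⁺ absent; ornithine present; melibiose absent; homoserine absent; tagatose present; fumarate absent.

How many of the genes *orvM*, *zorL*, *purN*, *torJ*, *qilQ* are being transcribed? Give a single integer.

Maltulose is present, so HaxS is active.
No repressor is bound and HaxS is active, so *quvG* is transcribed.
So QuvG is produced and active.
Norleucine is absent, so OrvT is active.
With repressor QuvG bound, *orvM* is not transcribed.
→ *orvM* is OFF.
Ornithine is present, so KepR is active.
With repressor KepR bound, *yilX* is not transcribed.
So YilX is not produced.
Autoinducer-2 is absent, so KulB is inactive.
Required activator YilX is absent, so *zorL* is not transcribed.
→ *zorL* is OFF.
Cu²⁺ is absent, so ZorP is active.
Quinate is present, so SibJ is inactive.
Activator ZorP is present, so *purN* is transcribed.
→ *purN* is ON.
Tagatose is present, so UlmG is inactive.
Homoserine is absent, so PexH is inactive.
Required activator PexH is absent, so *morN* is not transcribed.
So MorN is not produced.
Diaminopimelate is absent, so YilM is inactive.
Required activator YilM is absent, so *torJ* is not transcribed.
→ *torJ* is OFF.
Fumarate is absent, so IrpP is inactive.
Melibiose is absent, so KosA is inactive.
Required activator IrpP is absent, so *qilQ* is not transcribed.
→ *qilQ* is OFF.
1 of the 5 genes is transcribed.

1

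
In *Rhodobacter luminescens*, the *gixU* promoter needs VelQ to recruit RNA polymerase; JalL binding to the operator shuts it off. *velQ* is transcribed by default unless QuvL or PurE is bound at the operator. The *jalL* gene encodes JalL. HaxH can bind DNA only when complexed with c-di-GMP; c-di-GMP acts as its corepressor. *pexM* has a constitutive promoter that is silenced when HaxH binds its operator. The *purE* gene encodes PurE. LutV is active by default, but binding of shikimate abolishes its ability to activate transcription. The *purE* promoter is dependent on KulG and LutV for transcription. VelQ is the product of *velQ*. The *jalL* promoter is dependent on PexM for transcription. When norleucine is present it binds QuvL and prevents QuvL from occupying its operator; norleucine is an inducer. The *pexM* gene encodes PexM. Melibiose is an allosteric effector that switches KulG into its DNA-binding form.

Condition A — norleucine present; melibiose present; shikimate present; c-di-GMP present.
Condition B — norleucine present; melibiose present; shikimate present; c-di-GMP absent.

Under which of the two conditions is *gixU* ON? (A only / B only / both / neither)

Condition A:
Norleucine is present, so QuvL is inactive.
Melibiose is present, so KulG is active.
Shikimate is present, so LutV is inactive.
Required activator LutV is absent, so *purE* is not transcribed.
So PurE is not produced.
With no repressor bound, *velQ* is transcribed.
So VelQ is produced and active.
c-di-GMP is present, so HaxH is active.
With repressor HaxH bound, *pexM* is not transcribed.
So PexM is not produced.
Required activator PexM is absent, so *jalL* is not transcribed.
So JalL is not produced.
No repressor is bound and VelQ is active, so *gixU* is transcribed.
→ *gixU* is ON in A.
Condition B:
Norleucine is present, so QuvL is inactive.
Melibiose is present, so KulG is active.
Shikimate is present, so LutV is inactive.
Required activator LutV is absent, so *purE* is not transcribed.
So PurE is not produced.
With no repressor bound, *velQ* is transcribed.
So VelQ is produced and active.
c-di-GMP is absent, so HaxH is inactive.
With no repressor bound, *pexM* is transcribed.
So PexM is produced and active.
No repressor is bound and PexM is active, so *jalL* is transcribed.
So JalL is produced and active.
With repressor JalL bound, *gixU* is not transcribed.
→ *gixU* is OFF in B.

A only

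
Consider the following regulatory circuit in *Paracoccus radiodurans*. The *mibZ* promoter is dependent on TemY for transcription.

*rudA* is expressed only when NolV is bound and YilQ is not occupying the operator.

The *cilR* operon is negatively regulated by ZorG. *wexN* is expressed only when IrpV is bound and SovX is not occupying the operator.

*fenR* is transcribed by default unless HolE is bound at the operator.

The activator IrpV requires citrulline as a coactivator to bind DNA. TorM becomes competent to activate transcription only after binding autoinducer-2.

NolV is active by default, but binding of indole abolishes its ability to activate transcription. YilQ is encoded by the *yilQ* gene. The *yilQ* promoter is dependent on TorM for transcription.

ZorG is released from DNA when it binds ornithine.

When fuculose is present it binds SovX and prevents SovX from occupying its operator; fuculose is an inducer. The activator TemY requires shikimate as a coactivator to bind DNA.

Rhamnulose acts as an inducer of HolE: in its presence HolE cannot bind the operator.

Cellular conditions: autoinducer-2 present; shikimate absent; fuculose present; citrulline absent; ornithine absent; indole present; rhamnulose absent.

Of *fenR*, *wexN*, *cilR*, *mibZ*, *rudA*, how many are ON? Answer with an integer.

Rhamnulose is absent, so HolE is active.
With repressor HolE bound, *fenR* is not transcribed.
→ *fenR* is OFF.
Fuculose is present, so SovX is inactive.
Citrulline is absent, so IrpV is inactive.
Required activator IrpV is absent, so *wexN* is not transcribed.
→ *wexN* is OFF.
Ornithine is absent, so ZorG is active.
With repressor ZorG bound, *cilR* is not transcribed.
→ *cilR* is OFF.
Shikimate is absent, so TemY is inactive.
Required activator TemY is absent, so *mibZ* is not transcribed.
→ *mibZ* is OFF.
Indole is present, so NolV is inactive.
Autoinducer-2 is present, so TorM is active.
No repressor is bound and TorM is active, so *yilQ* is transcribed.
So YilQ is produced and active.
With repressor YilQ bound, *rudA* is not transcribed.
→ *rudA* is OFF.
0 of the 5 genes are transcribed.

0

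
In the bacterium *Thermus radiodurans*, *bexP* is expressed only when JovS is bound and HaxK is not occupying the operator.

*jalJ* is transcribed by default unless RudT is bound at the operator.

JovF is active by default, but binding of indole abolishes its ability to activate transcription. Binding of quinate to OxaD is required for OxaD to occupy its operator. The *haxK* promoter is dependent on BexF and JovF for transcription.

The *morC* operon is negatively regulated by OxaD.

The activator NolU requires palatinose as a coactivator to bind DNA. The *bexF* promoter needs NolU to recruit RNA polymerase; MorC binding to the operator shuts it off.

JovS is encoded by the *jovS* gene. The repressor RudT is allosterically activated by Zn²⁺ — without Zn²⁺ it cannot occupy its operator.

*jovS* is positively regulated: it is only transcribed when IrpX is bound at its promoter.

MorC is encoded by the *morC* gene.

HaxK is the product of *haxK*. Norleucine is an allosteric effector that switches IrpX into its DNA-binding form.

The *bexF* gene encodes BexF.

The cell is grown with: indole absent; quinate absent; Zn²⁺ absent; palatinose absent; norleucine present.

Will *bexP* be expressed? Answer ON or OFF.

ON

Norleucine is present, so IrpX is active.
No repressor is bound and IrpX is active, so *jovS* is transcribed.
So JovS is produced and active.
Palatinose is absent, so NolU is inactive.
Quinate is absent, so OxaD is inactive.
With no repressor bound, *morC* is transcribed.
So MorC is produced and active.
With repressor MorC bound, *bexF* is not transcribed.
So BexF is not produced.
Indole is absent, so JovF is active.
Required activator BexF is absent, so *haxK* is not transcribed.
So HaxK is not produced.
No repressor is bound and JovS is active, so *bexP* is transcribed.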